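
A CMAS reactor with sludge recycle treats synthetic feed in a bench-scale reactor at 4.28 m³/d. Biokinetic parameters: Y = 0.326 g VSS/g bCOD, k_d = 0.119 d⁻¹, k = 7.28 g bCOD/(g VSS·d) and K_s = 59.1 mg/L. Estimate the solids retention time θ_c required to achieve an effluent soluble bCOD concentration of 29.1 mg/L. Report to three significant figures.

Specific growth rate at S = 29.1 mg/L: μ = YkS/(K_s+S) = 0.326·7.28·29.1/(59.1+29.1) = 0.7830 d⁻¹.
1/θ_c = 0.7830 − 0.119 = 0.6640 d⁻¹, so θ_c = 1.506 d.

θ_c ≈ 1.51 d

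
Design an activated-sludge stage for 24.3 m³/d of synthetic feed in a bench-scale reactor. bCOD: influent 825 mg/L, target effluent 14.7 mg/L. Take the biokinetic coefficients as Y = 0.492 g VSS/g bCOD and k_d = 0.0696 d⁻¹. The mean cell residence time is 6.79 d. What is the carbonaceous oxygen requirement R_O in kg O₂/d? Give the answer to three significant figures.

The observed yield is Y_obs = Y/(1 + k_d·θ_c) = 0.492 / (1 + 0.0696 × 6.79) = 0.492 / 1.473 = 0.3341 g VSS per g bCOD removed.
Q·(S₀ − S) = 24.3 × (825 − 14.7) × 10⁻³ = 19.69 kg/d removed.
P_X = Y_obs·Q·(S₀ − S) = 0.3341 × 19.69 = 6.579 kg VSS/d.
Carbonaceous O₂ demand = substrate oxidised − cell-mass equivalent = 19.69 − 1.42 × 6.579 = 10.35 kg O₂/d.

R_O ≈ 10.3 kg O₂/d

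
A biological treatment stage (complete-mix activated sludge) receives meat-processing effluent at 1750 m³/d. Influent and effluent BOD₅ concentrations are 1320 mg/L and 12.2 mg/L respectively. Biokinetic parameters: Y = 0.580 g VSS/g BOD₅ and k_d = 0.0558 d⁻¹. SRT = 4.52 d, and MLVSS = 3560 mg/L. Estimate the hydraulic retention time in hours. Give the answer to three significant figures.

Steady-state biomass mass balance: V·X·(1 + k_d·θ_c) = Y·Q·(S₀ − S)·θ_c, so V = 0.580 × 1750 × (1320 − 12.2) × 4.52 / [3560 × (1 + 0.0558 × 4.52)] = 6×10^6 / 4458 = 1346 m³.
Hydraulic retention time τ = V/Q = 1346 / 1750 = 0.7691 d = 18.46 h.

τ ≈ 18.5 h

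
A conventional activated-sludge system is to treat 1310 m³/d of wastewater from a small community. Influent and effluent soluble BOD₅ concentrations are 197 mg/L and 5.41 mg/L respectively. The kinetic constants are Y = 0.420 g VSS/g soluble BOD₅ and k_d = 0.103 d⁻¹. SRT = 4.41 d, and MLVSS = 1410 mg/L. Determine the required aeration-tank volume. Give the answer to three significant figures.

Steady-state biomass mass balance: V·X·(1 + k_d·θ_c) = Y·Q·(S₀ − S)·θ_c, so V = 0.420 × 1310 × (197 − 5.41) × 4.41 / [1410 × (1 + 0.103 × 4.41)] = 4.65×10^5 / 2050 = 226.7 m³.

V ≈ 227 m³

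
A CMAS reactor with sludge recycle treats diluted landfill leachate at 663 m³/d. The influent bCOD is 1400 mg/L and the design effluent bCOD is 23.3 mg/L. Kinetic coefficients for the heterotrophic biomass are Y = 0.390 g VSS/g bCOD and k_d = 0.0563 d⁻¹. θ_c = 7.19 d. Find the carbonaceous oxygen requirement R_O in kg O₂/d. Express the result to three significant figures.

R_O ≈ 553 kg O₂/d

The observed yield is Y_obs = Y/(1 + k_d·θ_c) = 0.390 / (1 + 0.0563 × 7.19) = 0.390 / 1.405 = 0.2776 g VSS per g bCOD removed.
Mass of bCOD removed per day: Q(S₀ − S) = 663 × 1377 g/m³ = 912.8 kg/d.
Biomass synthesised: P_X = Y_obs × 912.8 = 253.4 kg VSS/d.
R_O = Q·(S₀ − S) − 1.42·P_X = 912.8 − 1.42 × 253.4 = 552.9 kg O₂/d.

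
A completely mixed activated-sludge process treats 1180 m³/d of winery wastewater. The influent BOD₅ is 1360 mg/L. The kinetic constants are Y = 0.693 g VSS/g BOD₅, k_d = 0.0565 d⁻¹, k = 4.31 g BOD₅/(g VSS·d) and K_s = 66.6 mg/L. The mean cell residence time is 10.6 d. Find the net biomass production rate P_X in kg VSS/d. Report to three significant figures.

Effluent substrate depends only on kinetics and SRT: S = K_s(1 + k_d θ_c) / [θ_c(Yk − k_d) − 1] = 66.6 × (1 + 0.0565 × 10.6) / [10.6 × (0.693 × 4.31 − 0.0565) − 1] = 106.5 / 30.06 = 3.542 mg/L.
Observed yield with endogenous decay: Y_obs = Y / (1 + k_d·θ_c) = 0.693 / (1 + 0.0565 × 10.6) = 0.693 / 1.599 = 0.4334 g VSS/g BOD₅.
Mass of BOD₅ removed per day: Q(S₀ − S) = 1180 × 1356 g/m³ = 1601 kg/d.
So the net sludge growth is P_X = 0.4334 × 1601 = 693.7 kg VSS/d.

P_X ≈ 694 kg VSS/d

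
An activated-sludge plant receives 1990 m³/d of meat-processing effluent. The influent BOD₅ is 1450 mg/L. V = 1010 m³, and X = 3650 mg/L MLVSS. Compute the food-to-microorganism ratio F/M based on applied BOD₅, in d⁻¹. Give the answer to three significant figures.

Food-to-microorganism ratio F/M = Q S₀ / (V X) = 1990 × 1450 / (1010 × 3650) = 0.7827 d⁻¹.

F/M ≈ 0.783 d⁻¹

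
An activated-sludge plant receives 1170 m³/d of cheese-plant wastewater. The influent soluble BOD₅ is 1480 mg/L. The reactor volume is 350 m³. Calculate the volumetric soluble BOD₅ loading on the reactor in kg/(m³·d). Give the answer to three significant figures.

L_v = Q S₀ / V = 1170 × 1480 × 10⁻³ / 350.0 = 4.947 kg/(m³·d).

L_v ≈ 4.95 kg soluble BOD₅/(m³·d)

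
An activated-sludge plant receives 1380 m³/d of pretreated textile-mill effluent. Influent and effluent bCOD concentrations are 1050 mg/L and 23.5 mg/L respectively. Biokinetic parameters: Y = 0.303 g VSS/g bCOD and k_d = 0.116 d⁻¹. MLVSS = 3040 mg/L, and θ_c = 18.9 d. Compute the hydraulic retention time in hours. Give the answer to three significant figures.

τ ≈ 14.5 h

Rearranging the biomass balance for a CMAS with decay, V = Y·Q·ΔS·θ_c / [X·(1+k_d θ_c)] = 0.303 × 1380 × (1050 − 23.5) × 18.9 / [3040 × (1 + 0.116 × 18.9)] = 8.11×10^6 / 9705 = 835.9 m³.
HRT = V/Q = 835.9 m³ / 1380 m³·d⁻¹ = 0.6057 d × 24 = 14.54 h.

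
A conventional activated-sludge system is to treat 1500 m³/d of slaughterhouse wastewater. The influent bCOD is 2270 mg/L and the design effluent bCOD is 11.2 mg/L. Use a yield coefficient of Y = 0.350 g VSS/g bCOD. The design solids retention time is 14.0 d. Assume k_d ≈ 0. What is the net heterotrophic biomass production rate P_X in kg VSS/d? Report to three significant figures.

P_X ≈ 1190 kg VSS/d

Since k_d ≈ 0, Y_obs = Y = 0.350 g VSS/g bCOD.
Mass of bCOD removed per day: Q(S₀ − S) = 1500 × 2259 g/m³ = 3388 kg/d.
Biomass produced: P_X = Y_obs·Q·ΔS = 0.3500 × 3388 ≈ 1186 kg VSS/d.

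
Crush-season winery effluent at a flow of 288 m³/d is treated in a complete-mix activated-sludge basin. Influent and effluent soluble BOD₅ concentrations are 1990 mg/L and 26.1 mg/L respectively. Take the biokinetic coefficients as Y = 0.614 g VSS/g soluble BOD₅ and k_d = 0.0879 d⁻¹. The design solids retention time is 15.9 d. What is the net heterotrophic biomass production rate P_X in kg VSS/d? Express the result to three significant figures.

Correct the yield for decay: Y_obs = Y/(1 + k_d θ_c) = 0.614 / (1 + 0.0879 × 15.9) = 0.614 / 2.398 = 0.2561.
ΔS = 1990 − 26.1 = 1964 mg/L, so the substrate removal rate is 288 × 1964/1000 = 565.6 kg soluble BOD₅/d.
P_X = Y_obs · Q(S₀ − S) = 0.2561 × 565.6 = 144.8 kg VSS/d.

P_X ≈ 145 kg VSS/d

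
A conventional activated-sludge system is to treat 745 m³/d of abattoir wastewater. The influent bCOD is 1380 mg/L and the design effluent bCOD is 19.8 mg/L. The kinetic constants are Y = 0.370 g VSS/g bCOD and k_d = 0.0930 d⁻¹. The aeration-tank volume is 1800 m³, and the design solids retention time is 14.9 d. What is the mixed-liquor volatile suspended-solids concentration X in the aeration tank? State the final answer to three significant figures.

X ≈ 1300 mg/L

From V·X·(1 + k_d·θ_c) = Y·Q·(S₀ − S)·θ_c: X = 0.370 × 745 × (1380 − 19.8) × 14.9 / [1800 × (1 + 0.0930 × 14.9)] = 1301 mg/L.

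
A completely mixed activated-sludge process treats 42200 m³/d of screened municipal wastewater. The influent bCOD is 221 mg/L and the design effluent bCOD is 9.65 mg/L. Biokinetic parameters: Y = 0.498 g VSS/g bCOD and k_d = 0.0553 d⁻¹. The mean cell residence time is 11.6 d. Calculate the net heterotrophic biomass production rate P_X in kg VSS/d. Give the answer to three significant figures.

P_X ≈ 2710 kg VSS/d

Observed yield with endogenous decay: Y_obs = Y / (1 + k_d·θ_c) = 0.498 / (1 + 0.0553 × 11.6) = 0.498 / 1.641 = 0.3034 g VSS/g bCOD.
Mass of bCOD removed per day: Q(S₀ − S) = 42200 × 211.3 g/m³ = 8919 kg/d.
Net biomass production P_X = Y_obs × Q·(S₀ − S) = 0.3034 × 8919 = 2706 kg VSS/d.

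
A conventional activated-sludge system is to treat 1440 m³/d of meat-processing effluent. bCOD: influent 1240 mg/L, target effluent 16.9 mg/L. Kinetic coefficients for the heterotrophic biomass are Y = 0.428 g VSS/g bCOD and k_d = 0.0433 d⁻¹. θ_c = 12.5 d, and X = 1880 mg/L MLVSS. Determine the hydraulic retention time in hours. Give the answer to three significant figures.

τ ≈ 54.2 h

Steady-state biomass mass balance: V·X·(1 + k_d·θ_c) = Y·Q·(S₀ − S)·θ_c, so V = 0.428 × 1440 × (1240 − 16.9) × 12.5 / [1880 × (1 + 0.0433 × 12.5)] = 9.42×10^6 / 2898 = 3252 m³.
HRT = V/Q = 3252 m³ / 1440 m³·d⁻¹ = 2.258 d × 24 = 54.20 h.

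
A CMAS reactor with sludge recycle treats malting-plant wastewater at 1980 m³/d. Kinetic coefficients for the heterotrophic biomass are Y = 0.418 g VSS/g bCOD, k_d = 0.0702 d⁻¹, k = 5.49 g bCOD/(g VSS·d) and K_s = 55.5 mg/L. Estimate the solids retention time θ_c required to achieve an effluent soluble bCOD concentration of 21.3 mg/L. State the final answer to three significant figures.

Specific growth rate at S = 21.3 mg/L: μ = YkS/(K_s+S) = 0.418·5.49·21.3/(55.5+21.3) = 0.6365 d⁻¹.
1/θ_c = 0.6365 − 0.0702 = 0.5663 d⁻¹, so θ_c = 1.766 d.

θ_c ≈ 1.77 d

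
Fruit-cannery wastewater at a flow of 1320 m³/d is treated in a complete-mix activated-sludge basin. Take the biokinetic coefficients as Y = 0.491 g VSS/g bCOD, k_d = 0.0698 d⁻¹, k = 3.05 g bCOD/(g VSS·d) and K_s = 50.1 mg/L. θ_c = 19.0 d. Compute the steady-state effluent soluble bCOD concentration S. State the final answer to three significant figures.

For a completely mixed reactor with recycle the Lawrence–McCarty relation gives S = K_s·(1 + k_d·θ_c) / [θ_c·(Y·k − k_d) − 1] = 50.1 × (1 + 0.0698 × 19.0) / [19.0 × (0.491 × 3.05 − 0.0698) − 1] = 116.5 / 26.13 = 4.461 mg/L.

S ≈ 4.46 mg/L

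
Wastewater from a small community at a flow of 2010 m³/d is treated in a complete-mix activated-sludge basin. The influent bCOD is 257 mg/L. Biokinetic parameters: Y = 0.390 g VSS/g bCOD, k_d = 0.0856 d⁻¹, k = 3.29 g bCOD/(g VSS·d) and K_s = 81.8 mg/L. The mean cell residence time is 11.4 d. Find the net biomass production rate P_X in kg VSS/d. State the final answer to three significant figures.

From the Monod/SRT balance for a CMAS, S = K_s·(1+k_d θ_c)/[θ_c·(Y k − k_d) − 1] = 81.8 × (1 + 0.0856 × 11.4) / [11.4 × (0.390 × 3.29 − 0.0856) − 1] = 161.6 / 12.65 = 12.78 mg/L.
Y_obs = Y / (1 + k_d θ_c) = 0.390 / (1 + 0.0856 × 11.4) = 0.390 / 1.976 = 0.1974.
Q·(S₀ − S) = 2010 × (257 − 12.8) × 10⁻³ = 490.8 kg/d removed.
Net biomass production P_X = Y_obs × Q·(S₀ − S) = 0.1974 × 490.8 = 96.88 kg VSS/d.

P_X ≈ 96.9 kg VSS/d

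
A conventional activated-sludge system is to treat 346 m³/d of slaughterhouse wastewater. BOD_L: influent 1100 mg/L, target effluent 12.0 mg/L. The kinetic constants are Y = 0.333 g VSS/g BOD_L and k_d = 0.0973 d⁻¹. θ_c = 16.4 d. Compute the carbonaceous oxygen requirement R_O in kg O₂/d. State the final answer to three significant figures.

R_O ≈ 308 kg O₂/d

The observed yield is Y_obs = Y/(1 + k_d·θ_c) = 0.333 / (1 + 0.0973 × 16.4) = 0.333 / 2.596 = 0.1283 g VSS per g BOD_L removed.
Q·(S₀ − S) = 346 × (1100 − 12.0) × 10⁻³ = 376.4 kg/d removed.
P_X = Y_obs·Q·(S₀ − S) = 0.1283 × 376.4 = 48.29 kg VSS/d.
R_O = Q·(S₀ − S) − 1.42·P_X = 376.4 − 1.42 × 48.29 = 307.9 kg O₂/d.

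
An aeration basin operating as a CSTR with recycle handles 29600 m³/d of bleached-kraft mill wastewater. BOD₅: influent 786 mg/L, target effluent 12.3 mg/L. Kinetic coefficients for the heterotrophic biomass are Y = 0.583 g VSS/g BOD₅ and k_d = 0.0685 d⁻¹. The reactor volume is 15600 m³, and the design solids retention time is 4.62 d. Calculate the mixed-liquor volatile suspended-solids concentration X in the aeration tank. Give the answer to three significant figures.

From V·X·(1 + k_d·θ_c) = Y·Q·(S₀ − S)·θ_c: X = 0.583 × 29600 × (786 − 12.3) × 4.62 / [15600 × (1 + 0.0685 × 4.62)] = 3004 mg/L.

X ≈ 3000 mg/L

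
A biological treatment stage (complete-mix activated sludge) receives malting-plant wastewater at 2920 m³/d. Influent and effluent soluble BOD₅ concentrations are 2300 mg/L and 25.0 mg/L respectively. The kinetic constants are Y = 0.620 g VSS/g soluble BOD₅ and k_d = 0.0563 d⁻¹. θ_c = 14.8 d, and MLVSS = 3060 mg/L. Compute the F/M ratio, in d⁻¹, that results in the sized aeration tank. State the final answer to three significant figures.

F/M ≈ 0.202 d⁻¹

From the SRT design equation V = Y Q (S₀−S) θ_c / [X (1 + k_d θ_c)] = 0.620 × 2920 × (2300 − 25.0) × 14.8 / [3060 × (1 + 0.0563 × 14.8)] = 6.1×10^7 / 5610 = 10866 m³.
Food-to-microorganism ratio F/M = Q S₀ / (V X) = 2920 × 2300 / (10866 × 3060) = 0.2020 d⁻¹.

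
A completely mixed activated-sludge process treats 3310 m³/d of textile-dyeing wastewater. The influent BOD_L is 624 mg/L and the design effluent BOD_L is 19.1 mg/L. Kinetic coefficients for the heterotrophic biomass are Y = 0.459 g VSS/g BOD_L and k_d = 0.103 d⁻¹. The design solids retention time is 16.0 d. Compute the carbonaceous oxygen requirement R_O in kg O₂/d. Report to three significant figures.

R_O ≈ 1510 kg O₂/d

Correct the yield for decay: Y_obs = Y/(1 + k_d θ_c) = 0.459 / (1 + 0.103 × 16.0) = 0.459 / 2.648 = 0.1733.
Substrate removed = Q·(S₀ − S) = 3310 m³/d × (624 − 19.1) g/m³ = 2×10^6 g/d = 2002 kg/d.
Biomass synthesised: P_X = Y_obs × 2002 = 347.1 kg VSS/d.
R_O = Q·(S₀ − S) − 1.42·P_X = 2002 − 1.42 × 347.1 = 1509 kg O₂/d.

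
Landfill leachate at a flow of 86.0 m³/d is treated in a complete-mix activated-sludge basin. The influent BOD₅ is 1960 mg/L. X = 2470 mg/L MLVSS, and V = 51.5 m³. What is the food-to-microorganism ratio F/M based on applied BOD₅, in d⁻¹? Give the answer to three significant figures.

F/M ≈ 1.33 d⁻¹

F/M = applied load / biomass = Q·S₀/(V·X) = 86.0 × 1960 / (51.50 × 2470) = 1.325 d⁻¹.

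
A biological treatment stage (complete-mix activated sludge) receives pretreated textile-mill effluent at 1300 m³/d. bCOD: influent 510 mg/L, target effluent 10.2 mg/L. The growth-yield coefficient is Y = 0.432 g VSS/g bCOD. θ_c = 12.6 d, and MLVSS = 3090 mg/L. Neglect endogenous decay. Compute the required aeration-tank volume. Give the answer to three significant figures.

Biomass mass balance (decay neglected): V·X = Y·Q·(S₀ − S)·θ_c, so V = 0.432 × 1300 × (510 − 10.2) × 12.6 / 3090 = 1145 m³.

V ≈ 1140 m³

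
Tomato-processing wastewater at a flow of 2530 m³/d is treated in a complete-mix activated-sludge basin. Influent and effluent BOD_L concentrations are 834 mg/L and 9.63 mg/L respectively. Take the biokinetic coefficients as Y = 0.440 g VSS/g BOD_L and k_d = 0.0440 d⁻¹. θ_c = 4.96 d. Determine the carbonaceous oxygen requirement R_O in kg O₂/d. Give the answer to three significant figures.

R_O ≈ 1020 kg O₂/d

The observed yield is Y_obs = Y/(1 + k_d·θ_c) = 0.440 / (1 + 0.0440 × 4.96) = 0.440 / 1.218 = 0.3612 g VSS per g BOD_L removed.
Mass of BOD_L removed per day: Q(S₀ − S) = 2530 × 824.4 g/m³ = 2086 kg/d.
P_X = Y_obs·Q·(S₀ − S) = 0.3612 × 2086 = 753.3 kg VSS/d.
R_O = Q·(S₀ − S) − 1.42·P_X = 2086 − 1.42 × 753.3 = 1016 kg O₂/d.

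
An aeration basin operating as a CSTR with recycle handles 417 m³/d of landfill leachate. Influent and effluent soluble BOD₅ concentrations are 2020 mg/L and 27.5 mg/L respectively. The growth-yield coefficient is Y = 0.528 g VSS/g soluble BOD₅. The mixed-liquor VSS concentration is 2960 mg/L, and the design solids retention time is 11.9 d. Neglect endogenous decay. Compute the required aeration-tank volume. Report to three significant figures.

Biomass mass balance (decay neglected): V·X = Y·Q·(S₀ − S)·θ_c, so V = 0.528 × 417 × (2020 − 27.5) × 11.9 / 2960 = 1764 m³.

V ≈ 1760 m³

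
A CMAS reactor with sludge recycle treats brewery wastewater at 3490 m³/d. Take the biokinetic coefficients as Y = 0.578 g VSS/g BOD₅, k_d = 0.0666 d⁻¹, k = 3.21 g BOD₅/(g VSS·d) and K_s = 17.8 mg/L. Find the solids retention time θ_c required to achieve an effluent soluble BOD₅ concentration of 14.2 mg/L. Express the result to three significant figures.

θ_c ≈ 1.32 d

Specific growth rate at S = 14.2 mg/L: μ = YkS/(K_s+S) = 0.578·3.21·14.2/(17.8+14.2) = 0.8233 d⁻¹.
1/θ_c = 0.8233 − 0.0666 = 0.7567 d⁻¹, so θ_c = 1.321 d.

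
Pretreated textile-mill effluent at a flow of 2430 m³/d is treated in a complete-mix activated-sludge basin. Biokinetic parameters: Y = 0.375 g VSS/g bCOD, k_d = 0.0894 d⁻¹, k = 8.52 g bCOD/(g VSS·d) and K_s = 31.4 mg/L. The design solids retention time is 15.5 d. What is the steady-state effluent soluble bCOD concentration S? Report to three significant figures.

For a completely mixed reactor with recycle the Lawrence–McCarty relation gives S = K_s·(1 + k_d·θ_c) / [θ_c·(Y·k − k_d) − 1] = 31.4 × (1 + 0.0894 × 15.5) / [15.5 × (0.375 × 8.52 − 0.0894) − 1] = 74.91 / 47.14 = 1.589 mg/L.

S ≈ 1.59 mg/L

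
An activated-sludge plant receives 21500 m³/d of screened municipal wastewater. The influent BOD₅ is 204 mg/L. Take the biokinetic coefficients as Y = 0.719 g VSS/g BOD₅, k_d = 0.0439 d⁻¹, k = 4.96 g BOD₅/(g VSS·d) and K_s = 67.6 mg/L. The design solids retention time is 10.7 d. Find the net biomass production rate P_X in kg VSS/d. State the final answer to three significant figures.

P_X ≈ 2120 kg VSS/d

From the Monod/SRT balance for a CMAS, S = K_s·(1+k_d θ_c)/[θ_c·(Y k − k_d) − 1] = 67.6 × (1 + 0.0439 × 10.7) / [10.7 × (0.719 × 4.96 − 0.0439) − 1] = 99.35 / 36.69 = 2.708 mg/L.
The observed yield is Y_obs = Y/(1 + k_d·θ_c) = 0.719 / (1 + 0.0439 × 10.7) = 0.719 / 1.470 = 0.4892 g VSS per g BOD₅ removed.
Substrate removed = Q·(S₀ − S) = 21500 m³/d × (204 − 2.71) g/m³ = 4.33×10^6 g/d = 4328 kg/d.
Net biomass production P_X = Y_obs × Q·(S₀ − S) = 0.4892 × 4328 = 2117 kg VSS/d.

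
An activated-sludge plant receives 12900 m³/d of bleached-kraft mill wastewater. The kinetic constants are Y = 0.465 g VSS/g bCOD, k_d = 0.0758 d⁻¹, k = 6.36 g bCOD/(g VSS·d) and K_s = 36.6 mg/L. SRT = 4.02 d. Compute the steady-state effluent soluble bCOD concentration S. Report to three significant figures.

For a completely mixed reactor with recycle the Lawrence–McCarty relation gives S = K_s·(1 + k_d·θ_c) / [θ_c·(Y·k − k_d) − 1] = 36.6 × (1 + 0.0758 × 4.02) / [4.02 × (0.465 × 6.36 − 0.0758) − 1] = 47.75 / 10.58 = 4.512 mg/L.

S ≈ 4.51 mg/L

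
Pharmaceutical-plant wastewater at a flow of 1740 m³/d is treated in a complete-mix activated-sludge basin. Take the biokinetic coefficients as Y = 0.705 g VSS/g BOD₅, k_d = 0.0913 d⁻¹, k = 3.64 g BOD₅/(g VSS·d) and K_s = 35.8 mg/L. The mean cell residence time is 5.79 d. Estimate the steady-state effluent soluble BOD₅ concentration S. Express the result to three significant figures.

For a completely mixed reactor with recycle the Lawrence–McCarty relation gives S = K_s·(1 + k_d·θ_c) / [θ_c·(Y·k − k_d) − 1] = 35.8 × (1 + 0.0913 × 5.79) / [5.79 × (0.705 × 3.64 − 0.0913) − 1] = 54.72 / 13.33 = 4.105 mg/L.

S ≈ 4.11 mg/L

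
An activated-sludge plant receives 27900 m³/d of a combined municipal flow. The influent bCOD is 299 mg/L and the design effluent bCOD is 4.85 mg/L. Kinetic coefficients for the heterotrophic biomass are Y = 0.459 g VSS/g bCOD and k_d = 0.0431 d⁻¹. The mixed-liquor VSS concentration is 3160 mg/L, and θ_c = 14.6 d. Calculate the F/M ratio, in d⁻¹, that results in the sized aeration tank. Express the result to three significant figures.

Steady-state biomass mass balance: V·X·(1 + k_d·θ_c) = Y·Q·(S₀ − S)·θ_c, so V = 0.459 × 27900 × (299 − 4.85) × 14.6 / [3160 × (1 + 0.0431 × 14.6)] = 5.5×10^7 / 5148 = 10682 m³.
Food-to-microorganism ratio F/M = Q S₀ / (V X) = 27900 × 299 / (10682 × 3160) = 0.2471 d⁻¹.

F/M ≈ 0.247 d⁻¹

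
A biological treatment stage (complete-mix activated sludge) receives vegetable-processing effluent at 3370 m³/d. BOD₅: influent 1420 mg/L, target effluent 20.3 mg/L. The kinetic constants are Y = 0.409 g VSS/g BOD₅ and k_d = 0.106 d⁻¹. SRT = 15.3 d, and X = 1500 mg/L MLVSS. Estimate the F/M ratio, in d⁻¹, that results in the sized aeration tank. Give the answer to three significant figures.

Steady-state biomass mass balance: V·X·(1 + k_d·θ_c) = Y·Q·(S₀ − S)·θ_c, so V = 0.409 × 3370 × (1420 − 20.3) × 15.3 / [1500 × (1 + 0.106 × 15.3)] = 2.95×10^7 / 3933 = 7506 m³.
Food-to-microorganism ratio F/M = Q S₀ / (V X) = 3370 × 1420 / (7506 × 1500) = 0.4250 d⁻¹.

F/M ≈ 0.425 d⁻¹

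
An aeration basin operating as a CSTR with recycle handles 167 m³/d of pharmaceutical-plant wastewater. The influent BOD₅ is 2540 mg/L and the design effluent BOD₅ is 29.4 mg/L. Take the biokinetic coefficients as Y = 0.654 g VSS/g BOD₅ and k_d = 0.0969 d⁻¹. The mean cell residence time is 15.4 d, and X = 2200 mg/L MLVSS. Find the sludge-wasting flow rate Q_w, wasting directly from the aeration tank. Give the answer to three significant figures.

Q_w ≈ 50.0 m³/d

Steady-state biomass mass balance: V·X·(1 + k_d·θ_c) = Y·Q·(S₀ − S)·θ_c, so V = 0.654 × 167 × (2540 − 29.4) × 15.4 / [2200 × (1 + 0.0969 × 15.4)] = 4.22×10^6 / 5483 = 770.2 m³.
With mixed-liquor wasting, θ_c = V/Q_w, so Q_w = V/θ_c = 770.2/15.4 = 50.01 m³/d.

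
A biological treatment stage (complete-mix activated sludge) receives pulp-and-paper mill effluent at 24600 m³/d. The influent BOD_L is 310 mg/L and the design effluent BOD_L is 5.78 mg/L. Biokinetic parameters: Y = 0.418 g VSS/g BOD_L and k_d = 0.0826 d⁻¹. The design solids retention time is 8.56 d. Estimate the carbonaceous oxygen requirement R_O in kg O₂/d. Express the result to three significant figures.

R_O ≈ 4880 kg O₂/d

Y_obs = Y / (1 + k_d θ_c) = 0.418 / (1 + 0.0826 × 8.56) = 0.418 / 1.707 = 0.2449.
ΔS = 310 − 5.78 = 304.2 mg/L, so the substrate removal rate is 24600 × 304.2/1000 = 7484 kg BOD_L/d.
Biomass synthesised: P_X = Y_obs × 7484 = 1833 kg VSS/d.
R_O = Q·ΔS − 1.42 P_X = 7484 − 2602 = 4882 kg O₂/d.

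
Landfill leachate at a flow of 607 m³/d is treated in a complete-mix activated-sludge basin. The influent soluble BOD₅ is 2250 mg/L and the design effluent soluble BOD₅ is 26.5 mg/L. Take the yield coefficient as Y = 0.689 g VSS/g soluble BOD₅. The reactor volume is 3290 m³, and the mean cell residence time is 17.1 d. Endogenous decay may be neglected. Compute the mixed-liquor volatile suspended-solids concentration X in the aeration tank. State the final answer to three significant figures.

From V·X = Y·Q·(S₀ − S)·θ_c (decay neglected): X = 0.689 × 607 × (2250 − 26.5) × 17.1 / 3290 = 4833 mg/L.

X ≈ 4830 mg/L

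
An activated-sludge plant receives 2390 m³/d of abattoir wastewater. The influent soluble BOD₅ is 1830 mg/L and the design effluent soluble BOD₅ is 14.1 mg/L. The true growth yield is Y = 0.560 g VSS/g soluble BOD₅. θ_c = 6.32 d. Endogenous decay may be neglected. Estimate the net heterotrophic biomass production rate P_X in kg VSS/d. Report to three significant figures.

P_X ≈ 2430 kg VSS/d

No decay correction is needed, so Y_obs = Y = 0.560.
ΔS = 1830 − 14.1 = 1816 mg/L, so the substrate removal rate is 2390 × 1816/1000 = 4340 kg soluble BOD₅/d.
Biomass produced: P_X = Y_obs·Q·ΔS = 0.5600 × 4340 ≈ 2430 kg VSS/d.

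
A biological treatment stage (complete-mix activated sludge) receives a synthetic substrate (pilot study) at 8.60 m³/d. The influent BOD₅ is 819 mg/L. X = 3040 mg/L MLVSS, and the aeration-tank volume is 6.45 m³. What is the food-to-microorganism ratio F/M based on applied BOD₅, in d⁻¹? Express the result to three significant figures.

F/M ≈ 0.359 d⁻¹

Food-to-microorganism ratio F/M = Q S₀ / (V X) = 8.60 × 819 / (6.450 × 3040) = 0.3592 d⁻¹.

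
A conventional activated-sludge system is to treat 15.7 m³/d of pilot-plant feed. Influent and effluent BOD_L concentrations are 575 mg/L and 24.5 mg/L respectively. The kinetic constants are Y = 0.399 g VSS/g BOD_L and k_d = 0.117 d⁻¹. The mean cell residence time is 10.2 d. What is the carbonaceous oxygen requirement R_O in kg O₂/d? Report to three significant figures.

R_O ≈ 6.41 kg O₂/d

Correct the yield for decay: Y_obs = Y/(1 + k_d θ_c) = 0.399 / (1 + 0.117 × 10.2) = 0.399 / 2.193 = 0.1819.
Mass of BOD_L removed per day: Q(S₀ − S) = 15.7 × 550.5 g/m³ = 8.643 kg/d.
Net sludge production P_X = 0.1819 × 8.643 = 1.572 kg VSS/d.
R_O = Q·ΔS − 1.42 P_X = 8.643 − 2.233 = 6.410 kg O₂/d.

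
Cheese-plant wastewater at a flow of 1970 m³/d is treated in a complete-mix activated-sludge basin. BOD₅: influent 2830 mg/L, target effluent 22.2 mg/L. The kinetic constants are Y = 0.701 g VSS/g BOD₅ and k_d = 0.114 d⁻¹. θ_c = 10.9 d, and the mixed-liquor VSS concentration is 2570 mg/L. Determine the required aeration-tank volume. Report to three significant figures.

Steady-state biomass mass balance: V·X·(1 + k_d·θ_c) = Y·Q·(S₀ − S)·θ_c, so V = 0.701 × 1970 × (2830 − 22.2) × 10.9 / [2570 × (1 + 0.114 × 10.9)] = 4.23×10^7 / 5763 = 7333 m³.

V ≈ 7330 m³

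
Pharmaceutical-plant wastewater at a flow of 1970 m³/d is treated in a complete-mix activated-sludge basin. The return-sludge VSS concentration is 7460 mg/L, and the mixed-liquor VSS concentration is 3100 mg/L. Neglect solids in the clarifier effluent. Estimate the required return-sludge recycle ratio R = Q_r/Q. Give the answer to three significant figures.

R = Q_r/Q = X/(X_r − X) = 3100 / (7460 − 3100) = 0.7110.

R ≈ 0.711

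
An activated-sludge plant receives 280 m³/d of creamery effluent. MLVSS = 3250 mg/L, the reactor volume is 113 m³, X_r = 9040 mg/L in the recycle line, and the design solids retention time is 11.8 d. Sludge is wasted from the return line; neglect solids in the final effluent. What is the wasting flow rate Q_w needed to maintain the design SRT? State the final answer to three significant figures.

Wasting from the return line (neglecting effluent solids): Q_w = V·X / (θ_c·X_r) = 113.0 × 3250 / (11.8 × 9040) = 3.443 m³/d.

Q_w ≈ 3.44 m³/d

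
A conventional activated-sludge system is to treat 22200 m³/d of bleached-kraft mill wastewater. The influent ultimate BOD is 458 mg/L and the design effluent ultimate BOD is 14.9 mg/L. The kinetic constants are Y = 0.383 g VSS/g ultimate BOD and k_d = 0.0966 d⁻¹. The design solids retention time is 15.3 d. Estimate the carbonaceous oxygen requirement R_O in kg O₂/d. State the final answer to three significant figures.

R_O ≈ 7680 kg O₂/d

Correct the yield for decay: Y_obs = Y/(1 + k_d θ_c) = 0.383 / (1 + 0.0966 × 15.3) = 0.383 / 2.478 = 0.1546.
Q·(S₀ − S) = 22200 × (458 − 14.9) × 10⁻³ = 9837 kg/d removed.
Biomass synthesised: P_X = Y_obs × 9837 = 1520 kg VSS/d.
Carbonaceous O₂ demand = substrate oxidised − cell-mass equivalent = 9837 − 1.42 × 1520 = 7678 kg O₂/d.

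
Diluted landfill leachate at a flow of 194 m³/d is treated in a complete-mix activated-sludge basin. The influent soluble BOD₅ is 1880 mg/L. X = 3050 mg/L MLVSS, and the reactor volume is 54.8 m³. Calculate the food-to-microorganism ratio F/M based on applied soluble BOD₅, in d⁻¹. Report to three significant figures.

F/M = applied load / biomass = Q·S₀/(V·X) = 194 × 1880 / (54.80 × 3050) = 2.182 d⁻¹.

F/M ≈ 2.18 d⁻¹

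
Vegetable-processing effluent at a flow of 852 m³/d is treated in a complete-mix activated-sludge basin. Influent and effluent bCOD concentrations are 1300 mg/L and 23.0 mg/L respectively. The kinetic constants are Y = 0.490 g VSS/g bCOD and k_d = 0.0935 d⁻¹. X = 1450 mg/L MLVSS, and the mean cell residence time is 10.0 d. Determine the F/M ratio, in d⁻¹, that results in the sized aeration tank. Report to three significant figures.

From the SRT design equation V = Y Q (S₀−S) θ_c / [X (1 + k_d θ_c)] = 0.490 × 852 × (1300 − 23.0) × 10.0 / [1450 × (1 + 0.0935 × 10.0)] = 5.33×10^6 / 2806 = 1900 m³.
F/M = applied load / biomass = Q·S₀/(V·X) = 852 × 1300 / (1900 × 1450) = 0.4020 d⁻¹.

F/M ≈ 0.402 d⁻¹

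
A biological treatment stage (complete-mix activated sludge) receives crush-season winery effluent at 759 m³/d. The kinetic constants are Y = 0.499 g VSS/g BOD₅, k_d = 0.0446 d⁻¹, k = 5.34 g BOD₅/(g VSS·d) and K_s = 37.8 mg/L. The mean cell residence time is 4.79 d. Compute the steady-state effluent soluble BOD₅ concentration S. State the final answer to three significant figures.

S ≈ 3.97 mg/L

Effluent substrate depends only on kinetics and SRT: S = K_s(1 + k_d θ_c) / [θ_c(Yk − k_d) − 1] = 37.8 × (1 + 0.0446 × 4.79) / [4.79 × (0.499 × 5.34 − 0.0446) − 1] = 45.88 / 11.55 = 3.972 mg/L.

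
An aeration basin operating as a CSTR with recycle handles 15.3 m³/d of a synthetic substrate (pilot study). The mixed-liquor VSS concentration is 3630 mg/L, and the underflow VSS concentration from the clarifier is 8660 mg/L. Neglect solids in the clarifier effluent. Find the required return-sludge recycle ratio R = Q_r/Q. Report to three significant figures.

Mass balance around the secondary clarifier (neglecting effluent solids): R = X / (X_r − X) = 3630 / (8660 − 3630) = 0.7217.

R ≈ 0.722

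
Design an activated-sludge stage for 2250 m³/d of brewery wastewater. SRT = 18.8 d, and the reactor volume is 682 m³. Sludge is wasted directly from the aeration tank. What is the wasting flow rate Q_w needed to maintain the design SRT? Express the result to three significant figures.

Wasting from the aeration tank: Q_w = V / θ_c = 682.0 / 18.8 = 36.28 m³/d.

Q_w ≈ 36.3 m³/d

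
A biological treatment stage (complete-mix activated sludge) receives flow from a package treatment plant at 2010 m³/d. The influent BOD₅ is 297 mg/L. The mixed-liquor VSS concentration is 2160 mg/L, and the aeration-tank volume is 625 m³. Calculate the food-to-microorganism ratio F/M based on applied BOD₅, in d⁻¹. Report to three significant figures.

F/M = Q·S₀ / (V·X) = 2010 × 297 / (625.0 × 2160) = 0.4422 g BOD₅·(g VSS·d)⁻¹.

F/M ≈ 0.442 d⁻¹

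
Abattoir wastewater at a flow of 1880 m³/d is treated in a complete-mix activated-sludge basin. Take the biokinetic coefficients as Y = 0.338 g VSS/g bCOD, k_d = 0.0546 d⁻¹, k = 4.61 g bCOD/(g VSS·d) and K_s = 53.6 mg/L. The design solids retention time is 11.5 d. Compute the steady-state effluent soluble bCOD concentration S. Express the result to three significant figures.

Effluent substrate depends only on kinetics and SRT: S = K_s(1 + k_d θ_c) / [θ_c(Yk − k_d) − 1] = 53.6 × (1 + 0.0546 × 11.5) / [11.5 × (0.338 × 4.61 − 0.0546) − 1] = 87.26 / 16.29 = 5.356 mg/L.

S ≈ 5.36 mg/L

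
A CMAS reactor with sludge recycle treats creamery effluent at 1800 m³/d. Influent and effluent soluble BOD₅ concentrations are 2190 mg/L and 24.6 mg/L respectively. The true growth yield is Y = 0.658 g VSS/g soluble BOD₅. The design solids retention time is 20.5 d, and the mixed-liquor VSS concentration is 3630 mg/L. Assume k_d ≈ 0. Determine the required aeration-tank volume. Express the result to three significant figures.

V·X = Y·Q·ΔS·θ_c gives V = 0.658 × 1800 × (2190 − 24.6) × 20.5 / 3630 = 14484 m³.

V ≈ 14500 m³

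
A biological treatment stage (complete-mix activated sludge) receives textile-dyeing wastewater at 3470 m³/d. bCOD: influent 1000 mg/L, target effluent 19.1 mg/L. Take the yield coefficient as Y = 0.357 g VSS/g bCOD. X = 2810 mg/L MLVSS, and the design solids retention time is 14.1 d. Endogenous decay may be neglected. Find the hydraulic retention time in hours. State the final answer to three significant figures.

τ ≈ 42.2 h

Biomass mass balance (decay neglected): V·X = Y·Q·(S₀ − S)·θ_c, so V = 0.357 × 3470 × (1000 − 19.1) × 14.1 / 2810 = 6097 m³.
Hydraulic retention time τ = V/Q = 6097 / 3470 = 1.757 d = 42.17 h.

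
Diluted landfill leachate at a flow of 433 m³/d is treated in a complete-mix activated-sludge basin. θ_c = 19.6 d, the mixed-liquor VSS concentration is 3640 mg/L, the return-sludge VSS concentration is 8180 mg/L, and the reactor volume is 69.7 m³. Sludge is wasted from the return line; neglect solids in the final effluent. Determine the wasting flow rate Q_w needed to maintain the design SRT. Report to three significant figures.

Q_w ≈ 1.58 m³/d

Wasting from the return line (neglecting effluent solids): Q_w = V·X / (θ_c·X_r) = 69.70 × 3640 / (19.6 × 8180) = 1.582 m³/d.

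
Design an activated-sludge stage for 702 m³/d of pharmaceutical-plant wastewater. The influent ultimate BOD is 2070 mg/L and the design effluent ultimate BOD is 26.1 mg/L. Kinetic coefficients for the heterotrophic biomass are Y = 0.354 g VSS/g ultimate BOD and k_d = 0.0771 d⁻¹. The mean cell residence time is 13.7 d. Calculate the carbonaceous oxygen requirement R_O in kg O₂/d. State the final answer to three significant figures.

Y_obs = Y / (1 + k_d θ_c) = 0.354 / (1 + 0.0771 × 13.7) = 0.354 / 2.056 = 0.1722.
Substrate removed = Q·(S₀ − S) = 702 m³/d × (2070 − 26.1) g/m³ = 1.43×10^6 g/d = 1435 kg/d.
P_X = Y_obs·Q·(S₀ − S) = 0.1722 × 1435 = 247.0 kg VSS/d.
R_O = Q·ΔS − 1.42 P_X = 1435 − 350.8 = 1084 kg O₂/d.

R_O ≈ 1080 kg O₂/d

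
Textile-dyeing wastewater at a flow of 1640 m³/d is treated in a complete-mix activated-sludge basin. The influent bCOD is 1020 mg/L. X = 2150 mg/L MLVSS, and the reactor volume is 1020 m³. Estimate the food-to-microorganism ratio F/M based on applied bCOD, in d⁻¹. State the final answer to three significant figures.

F/M ≈ 0.763 d⁻¹

F/M = Q·S₀ / (V·X) = 1640 × 1020 / (1020 × 2150) = 0.7628 g bCOD·(g VSS·d)⁻¹.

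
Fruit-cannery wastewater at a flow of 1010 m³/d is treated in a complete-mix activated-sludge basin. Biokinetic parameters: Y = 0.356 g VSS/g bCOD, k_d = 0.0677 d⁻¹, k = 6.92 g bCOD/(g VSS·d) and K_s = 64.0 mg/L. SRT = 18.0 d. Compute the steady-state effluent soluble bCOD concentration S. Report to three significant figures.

From the Monod/SRT balance for a CMAS, S = K_s·(1+k_d θ_c)/[θ_c·(Y k − k_d) − 1] = 64.0 × (1 + 0.0677 × 18.0) / [18.0 × (0.356 × 6.92 − 0.0677) − 1] = 142.0 / 42.12 = 3.371 mg/L.

S ≈ 3.37 mg/L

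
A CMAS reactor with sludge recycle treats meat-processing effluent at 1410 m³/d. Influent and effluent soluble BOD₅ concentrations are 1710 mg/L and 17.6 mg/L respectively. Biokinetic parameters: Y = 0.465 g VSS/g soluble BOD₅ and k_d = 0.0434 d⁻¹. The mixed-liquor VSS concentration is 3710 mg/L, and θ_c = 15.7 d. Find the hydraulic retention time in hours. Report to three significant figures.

τ ≈ 47.5 h

Rearranging the biomass balance for a CMAS with decay, V = Y·Q·ΔS·θ_c / [X·(1+k_d θ_c)] = 0.465 × 1410 × (1710 − 17.6) × 15.7 / [3710 × (1 + 0.0434 × 15.7)] = 1.74×10^7 / 6238 = 2793 m³.
τ = V/Q = 2793/1410 = 1.981 d, or 47.54 h.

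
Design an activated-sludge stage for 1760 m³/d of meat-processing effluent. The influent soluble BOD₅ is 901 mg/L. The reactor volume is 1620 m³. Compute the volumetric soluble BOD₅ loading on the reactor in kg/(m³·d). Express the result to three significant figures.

Volumetric loading L_v = Q·S₀ / V = 1760 × 901 g/m³ / 1620 m³ = 978.9 g/(m³·d) = 0.9789 kg soluble BOD₅/(m³·d).

L_v ≈ 0.979 kg soluble BOD₅/(m³·d)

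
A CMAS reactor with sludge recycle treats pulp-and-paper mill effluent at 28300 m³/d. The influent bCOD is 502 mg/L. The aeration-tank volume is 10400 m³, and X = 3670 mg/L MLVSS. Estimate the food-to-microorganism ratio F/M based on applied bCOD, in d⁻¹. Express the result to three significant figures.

F/M ≈ 0.372 d⁻¹

F/M = applied load / biomass = Q·S₀/(V·X) = 28300 × 502 / (10400 × 3670) = 0.3722 d⁻¹.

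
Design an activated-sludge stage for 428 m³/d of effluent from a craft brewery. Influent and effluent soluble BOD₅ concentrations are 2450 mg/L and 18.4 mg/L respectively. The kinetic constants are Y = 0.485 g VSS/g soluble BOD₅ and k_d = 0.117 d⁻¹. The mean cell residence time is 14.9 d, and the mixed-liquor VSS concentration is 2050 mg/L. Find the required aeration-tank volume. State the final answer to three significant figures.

Rearranging the biomass balance for a CMAS with decay, V = Y·Q·ΔS·θ_c / [X·(1+k_d θ_c)] = 0.485 × 428 × (2450 − 18.4) × 14.9 / [2050 × (1 + 0.117 × 14.9)] = 7.52×10^6 / 5624 = 1337 m³.

V ≈ 1340 m³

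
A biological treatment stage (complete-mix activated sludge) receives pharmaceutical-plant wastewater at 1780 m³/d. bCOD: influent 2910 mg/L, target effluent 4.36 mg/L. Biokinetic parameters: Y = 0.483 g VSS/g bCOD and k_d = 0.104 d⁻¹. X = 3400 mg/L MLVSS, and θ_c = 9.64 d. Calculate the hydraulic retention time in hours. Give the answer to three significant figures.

From the SRT design equation V = Y Q (S₀−S) θ_c / [X (1 + k_d θ_c)] = 0.483 × 1780 × (2910 − 4.36) × 9.64 / [3400 × (1 + 0.104 × 9.64)] = 2.41×10^7 / 6809 = 3537 m³.
τ = V/Q = 3537/1780 = 1.987 d, or 47.69 h.

τ ≈ 47.7 h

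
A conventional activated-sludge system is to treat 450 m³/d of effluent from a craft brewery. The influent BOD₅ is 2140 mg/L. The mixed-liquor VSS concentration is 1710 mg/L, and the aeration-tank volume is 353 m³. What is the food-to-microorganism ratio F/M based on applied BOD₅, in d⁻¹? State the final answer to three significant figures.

F/M ≈ 1.60 d⁻¹

F/M = applied load / biomass = Q·S₀/(V·X) = 450 × 2140 / (353.0 × 1710) = 1.595 d⁻¹.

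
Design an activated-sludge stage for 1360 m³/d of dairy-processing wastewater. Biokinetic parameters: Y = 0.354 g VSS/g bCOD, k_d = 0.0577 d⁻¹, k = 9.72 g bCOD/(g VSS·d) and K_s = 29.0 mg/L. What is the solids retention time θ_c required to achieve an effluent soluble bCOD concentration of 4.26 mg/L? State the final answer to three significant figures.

Specific growth rate at S = 4.26 mg/L: μ = YkS/(K_s+S) = 0.354·9.72·4.26/(29.0+4.26) = 0.4407 d⁻¹.
1/θ_c = 0.4407 − 0.0577 = 0.3830 d⁻¹, so θ_c = 2.611 d.

θ_c ≈ 2.61 d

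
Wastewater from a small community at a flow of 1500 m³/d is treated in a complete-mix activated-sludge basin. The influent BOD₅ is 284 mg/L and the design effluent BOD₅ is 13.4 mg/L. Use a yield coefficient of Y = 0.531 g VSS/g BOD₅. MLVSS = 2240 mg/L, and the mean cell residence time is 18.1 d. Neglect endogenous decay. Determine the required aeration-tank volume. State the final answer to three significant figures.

V ≈ 1740 m³

With k_d = 0 the design equation reduces to V = Y Q (S₀−S) θ_c / X = 0.531 × 1500 × (284 − 13.4) × 18.1 / 2240 = 1742 m³.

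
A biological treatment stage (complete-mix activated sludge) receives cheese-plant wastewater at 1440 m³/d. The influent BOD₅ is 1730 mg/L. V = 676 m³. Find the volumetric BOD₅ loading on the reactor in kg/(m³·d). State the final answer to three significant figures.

Volumetric loading L_v = Q·S₀ / V = 1440 × 1730 g/m³ / 676.0 m³ = 3685 g/(m³·d) = 3.685 kg BOD₅/(m³·d).

L_v ≈ 3.69 kg BOD₅/(m³·d)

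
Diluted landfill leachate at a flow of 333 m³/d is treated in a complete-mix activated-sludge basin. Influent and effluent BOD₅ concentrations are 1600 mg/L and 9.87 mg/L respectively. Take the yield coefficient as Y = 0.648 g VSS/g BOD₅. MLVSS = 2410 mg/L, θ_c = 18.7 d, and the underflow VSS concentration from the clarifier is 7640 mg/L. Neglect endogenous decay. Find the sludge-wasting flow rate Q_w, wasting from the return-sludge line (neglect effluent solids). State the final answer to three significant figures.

Q_w ≈ 44.9 m³/d

V·X = Y·Q·ΔS·θ_c gives V = 0.648 × 333 × (1600 − 9.87) × 18.7 / 2410 = 2662 m³.
Q_w = (V·X)/(θ_c X_r) = 2662 × 2410 / (18.7 × 7640) = 44.91 m³/d.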